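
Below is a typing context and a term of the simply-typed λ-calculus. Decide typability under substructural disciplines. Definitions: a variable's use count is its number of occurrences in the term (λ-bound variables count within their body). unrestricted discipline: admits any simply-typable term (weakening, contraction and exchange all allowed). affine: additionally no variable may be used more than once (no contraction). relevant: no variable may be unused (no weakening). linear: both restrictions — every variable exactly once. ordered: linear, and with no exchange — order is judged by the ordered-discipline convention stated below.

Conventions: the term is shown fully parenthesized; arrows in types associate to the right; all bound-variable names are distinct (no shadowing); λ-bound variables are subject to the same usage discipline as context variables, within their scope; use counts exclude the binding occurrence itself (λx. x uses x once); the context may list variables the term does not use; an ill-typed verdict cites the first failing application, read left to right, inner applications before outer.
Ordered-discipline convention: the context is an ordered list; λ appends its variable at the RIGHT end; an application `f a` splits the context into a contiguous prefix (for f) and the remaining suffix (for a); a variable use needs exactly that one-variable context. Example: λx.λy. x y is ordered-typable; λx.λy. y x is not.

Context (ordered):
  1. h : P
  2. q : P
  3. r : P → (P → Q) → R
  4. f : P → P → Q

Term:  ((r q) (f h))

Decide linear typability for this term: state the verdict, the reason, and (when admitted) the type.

yes — single use per variable (h, q, r, f); term : R
usage: h ×1, q ×1, r ×1, f ×1
use order (left to right): r, q, f, h
typing: well-typed — term : R
per-discipline verdicts: ordered ✗ | linear ✓ | affine ✓ | relevant ✓ | unrestricted ✓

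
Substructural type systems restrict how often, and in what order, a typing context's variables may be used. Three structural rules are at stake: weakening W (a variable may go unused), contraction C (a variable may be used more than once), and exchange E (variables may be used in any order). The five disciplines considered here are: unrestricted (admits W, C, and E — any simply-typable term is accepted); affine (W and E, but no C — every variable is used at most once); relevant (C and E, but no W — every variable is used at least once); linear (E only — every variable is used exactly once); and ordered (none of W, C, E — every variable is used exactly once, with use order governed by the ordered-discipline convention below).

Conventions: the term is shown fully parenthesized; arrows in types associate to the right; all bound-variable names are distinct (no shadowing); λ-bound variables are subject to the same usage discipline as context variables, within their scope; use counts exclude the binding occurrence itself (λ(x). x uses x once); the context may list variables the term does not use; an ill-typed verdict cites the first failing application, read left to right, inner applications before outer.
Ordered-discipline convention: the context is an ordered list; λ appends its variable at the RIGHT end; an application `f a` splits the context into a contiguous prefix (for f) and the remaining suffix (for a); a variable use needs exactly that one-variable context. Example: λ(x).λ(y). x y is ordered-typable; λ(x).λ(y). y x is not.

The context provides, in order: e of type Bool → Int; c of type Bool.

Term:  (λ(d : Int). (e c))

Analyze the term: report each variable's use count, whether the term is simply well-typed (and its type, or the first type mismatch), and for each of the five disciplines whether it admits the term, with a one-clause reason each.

use counts: e=1, c=1, d (λ-bound)=0
use order (left to right): e, c
typing: ✓ — Int → Int
ordered: ✗ — unused: d — weakening required
linear: ✗ — unused: d — weakening required
affine: ✓ — none of e, c, d used more than once
relevant: ✗ — unused: d — weakening required
unrestricted: ✓ — type-checks (Int → Int) and nothing is barred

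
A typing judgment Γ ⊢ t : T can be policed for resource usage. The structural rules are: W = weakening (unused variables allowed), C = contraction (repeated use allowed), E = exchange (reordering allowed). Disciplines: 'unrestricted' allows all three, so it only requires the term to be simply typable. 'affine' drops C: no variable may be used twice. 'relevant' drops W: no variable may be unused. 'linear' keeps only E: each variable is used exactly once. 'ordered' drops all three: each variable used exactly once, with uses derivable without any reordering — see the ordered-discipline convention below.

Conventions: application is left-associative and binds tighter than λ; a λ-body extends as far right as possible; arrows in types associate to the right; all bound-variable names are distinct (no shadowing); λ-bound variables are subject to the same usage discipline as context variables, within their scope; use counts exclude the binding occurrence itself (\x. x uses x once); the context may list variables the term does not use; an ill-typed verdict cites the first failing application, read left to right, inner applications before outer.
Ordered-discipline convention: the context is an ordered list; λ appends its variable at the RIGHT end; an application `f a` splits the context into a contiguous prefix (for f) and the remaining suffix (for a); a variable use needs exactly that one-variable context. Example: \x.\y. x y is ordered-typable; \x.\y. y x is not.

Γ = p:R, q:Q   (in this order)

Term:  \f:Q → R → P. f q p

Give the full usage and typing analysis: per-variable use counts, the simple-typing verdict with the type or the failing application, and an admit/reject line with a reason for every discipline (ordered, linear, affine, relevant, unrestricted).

counts: p: 1×, q: 1×, f (bound): 1×
uses in reading order: f, q, p
typing: well-typed at (Q → R → P) → P
ordered: ✗ — no ordered split (uses run f, q, p)
linear: ✓ — exactly-once usage across p, q, f
affine: ✓ — none of p, q, f used more than once
relevant: ✓ — every one of p, q, f appears
unrestricted: ✓ — simply typable at (Q → R → P) → P; W, C, E all held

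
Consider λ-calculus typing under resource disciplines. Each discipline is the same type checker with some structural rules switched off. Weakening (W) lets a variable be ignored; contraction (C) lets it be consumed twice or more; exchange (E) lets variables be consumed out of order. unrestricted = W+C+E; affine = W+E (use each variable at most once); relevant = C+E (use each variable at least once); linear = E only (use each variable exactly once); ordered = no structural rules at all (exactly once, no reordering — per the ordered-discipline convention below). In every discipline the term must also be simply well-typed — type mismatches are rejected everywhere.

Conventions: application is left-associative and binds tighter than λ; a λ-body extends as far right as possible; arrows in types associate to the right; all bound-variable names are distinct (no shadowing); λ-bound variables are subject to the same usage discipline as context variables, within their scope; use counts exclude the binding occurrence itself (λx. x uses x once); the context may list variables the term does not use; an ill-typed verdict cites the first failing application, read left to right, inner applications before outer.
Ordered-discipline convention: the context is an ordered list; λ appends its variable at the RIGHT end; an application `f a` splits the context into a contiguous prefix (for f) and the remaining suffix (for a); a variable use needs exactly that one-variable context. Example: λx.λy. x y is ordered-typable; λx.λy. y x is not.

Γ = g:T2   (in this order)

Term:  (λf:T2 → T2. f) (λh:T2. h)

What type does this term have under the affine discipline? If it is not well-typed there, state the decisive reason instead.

term : T2 → T2
variable uses: g: 0; f (bound): 1; h (bound): 1
uses in reading order: f, h
typing: ✓ — T2 → T2
summary: ordered ✗; linear ✗; affine ✓; relevant ✗; unrestricted ✓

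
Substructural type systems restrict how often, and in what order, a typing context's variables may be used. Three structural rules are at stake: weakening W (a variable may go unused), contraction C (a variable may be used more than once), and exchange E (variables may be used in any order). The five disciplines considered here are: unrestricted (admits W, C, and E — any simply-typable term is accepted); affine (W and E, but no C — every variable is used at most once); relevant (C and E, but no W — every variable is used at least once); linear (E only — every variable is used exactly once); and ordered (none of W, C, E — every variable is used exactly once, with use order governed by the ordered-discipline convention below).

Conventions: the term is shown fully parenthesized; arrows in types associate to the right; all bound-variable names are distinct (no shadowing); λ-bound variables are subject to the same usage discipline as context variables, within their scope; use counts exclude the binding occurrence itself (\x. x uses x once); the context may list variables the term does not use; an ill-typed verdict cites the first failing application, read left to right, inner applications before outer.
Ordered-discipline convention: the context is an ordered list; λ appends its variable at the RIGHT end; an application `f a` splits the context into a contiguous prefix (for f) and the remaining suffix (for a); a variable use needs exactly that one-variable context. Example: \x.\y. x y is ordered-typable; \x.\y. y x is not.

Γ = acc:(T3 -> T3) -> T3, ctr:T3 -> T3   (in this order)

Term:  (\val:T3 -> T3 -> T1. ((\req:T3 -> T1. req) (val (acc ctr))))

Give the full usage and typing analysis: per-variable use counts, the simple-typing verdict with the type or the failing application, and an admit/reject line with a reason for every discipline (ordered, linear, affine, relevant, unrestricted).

counts: acc: 1, ctr: 1, val [bound]: 1, req [bound]: 1
uses in reading order: req, val, acc, ctr
typing: ✓ — (T3 -> T3 -> T1) -> T3 -> T1
ordered: ✗ — no contiguous prefix/suffix split fits req, val, acc, ctr
linear: ✓ — exactly-once usage across acc, ctr, val, req
affine: ✓ — at most one use each (acc, ctr, val, req)
relevant: ✓ — acc, ctr, val, req: all used, weakening unneeded
unrestricted: ✓ — simply typable at (T3 -> T3 -> T1) -> T3 -> T1; W, C, E all held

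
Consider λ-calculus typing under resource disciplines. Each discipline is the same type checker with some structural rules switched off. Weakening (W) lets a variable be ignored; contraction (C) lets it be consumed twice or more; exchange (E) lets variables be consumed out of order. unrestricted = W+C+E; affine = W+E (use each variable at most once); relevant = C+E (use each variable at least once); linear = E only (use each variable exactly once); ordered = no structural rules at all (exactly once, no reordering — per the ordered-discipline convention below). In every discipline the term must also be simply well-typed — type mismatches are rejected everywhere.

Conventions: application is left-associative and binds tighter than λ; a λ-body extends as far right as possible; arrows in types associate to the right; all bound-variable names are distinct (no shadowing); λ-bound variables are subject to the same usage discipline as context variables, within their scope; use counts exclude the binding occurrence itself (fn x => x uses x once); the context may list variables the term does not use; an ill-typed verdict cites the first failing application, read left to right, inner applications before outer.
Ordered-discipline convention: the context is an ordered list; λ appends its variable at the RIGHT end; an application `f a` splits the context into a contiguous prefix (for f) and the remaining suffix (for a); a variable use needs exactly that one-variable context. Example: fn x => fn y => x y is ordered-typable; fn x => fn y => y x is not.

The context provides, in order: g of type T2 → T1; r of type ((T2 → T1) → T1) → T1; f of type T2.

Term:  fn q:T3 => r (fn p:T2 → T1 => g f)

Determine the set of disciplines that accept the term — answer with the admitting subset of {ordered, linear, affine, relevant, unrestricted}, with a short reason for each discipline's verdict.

accepted by: affine, unrestricted
usage: g ×1; r ×1; f ×1; q (λ-bound) ×0; p (λ-bound) ×0
use order (left to right): r, g, f
typing: ✓ — T3 → T1
ordered: ✗ — q, p left unused
linear: ✗ — q, p left unused
affine: ✓ — none of g, r, f, q, p used more than once
relevant: ✗ — q, p left unused
unrestricted: ✓ — typability at T3 → T1 is all that's needed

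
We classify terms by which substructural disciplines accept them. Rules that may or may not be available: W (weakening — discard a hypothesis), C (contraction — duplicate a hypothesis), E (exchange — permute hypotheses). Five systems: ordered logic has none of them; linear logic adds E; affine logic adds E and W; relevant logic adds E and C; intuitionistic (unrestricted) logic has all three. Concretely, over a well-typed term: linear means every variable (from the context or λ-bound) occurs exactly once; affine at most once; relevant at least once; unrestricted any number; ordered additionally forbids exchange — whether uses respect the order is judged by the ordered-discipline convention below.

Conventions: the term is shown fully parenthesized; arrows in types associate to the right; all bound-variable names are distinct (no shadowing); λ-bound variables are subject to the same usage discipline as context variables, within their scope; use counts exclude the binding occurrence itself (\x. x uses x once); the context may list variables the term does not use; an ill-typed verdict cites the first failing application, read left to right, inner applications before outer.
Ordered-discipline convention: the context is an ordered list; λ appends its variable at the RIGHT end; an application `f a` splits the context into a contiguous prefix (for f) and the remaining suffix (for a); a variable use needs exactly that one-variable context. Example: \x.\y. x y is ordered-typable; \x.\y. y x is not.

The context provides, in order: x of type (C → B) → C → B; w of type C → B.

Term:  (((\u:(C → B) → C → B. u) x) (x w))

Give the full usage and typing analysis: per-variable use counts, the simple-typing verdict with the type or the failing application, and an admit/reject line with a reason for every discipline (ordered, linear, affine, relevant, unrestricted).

use counts: x: 2, w: 1, u (bound): 1
uses in reading order: u, x, x, w
typing: well-typed — term : C → B
ordered: ✗, uses contraction: x ×2
linear: ✗, uses contraction: x ×2
affine: ✗, uses contraction: x ×2
relevant: ✓, x, w, u: all used, weakening unneeded
unrestricted: ✓, type-checks (C → B) and nothing is barred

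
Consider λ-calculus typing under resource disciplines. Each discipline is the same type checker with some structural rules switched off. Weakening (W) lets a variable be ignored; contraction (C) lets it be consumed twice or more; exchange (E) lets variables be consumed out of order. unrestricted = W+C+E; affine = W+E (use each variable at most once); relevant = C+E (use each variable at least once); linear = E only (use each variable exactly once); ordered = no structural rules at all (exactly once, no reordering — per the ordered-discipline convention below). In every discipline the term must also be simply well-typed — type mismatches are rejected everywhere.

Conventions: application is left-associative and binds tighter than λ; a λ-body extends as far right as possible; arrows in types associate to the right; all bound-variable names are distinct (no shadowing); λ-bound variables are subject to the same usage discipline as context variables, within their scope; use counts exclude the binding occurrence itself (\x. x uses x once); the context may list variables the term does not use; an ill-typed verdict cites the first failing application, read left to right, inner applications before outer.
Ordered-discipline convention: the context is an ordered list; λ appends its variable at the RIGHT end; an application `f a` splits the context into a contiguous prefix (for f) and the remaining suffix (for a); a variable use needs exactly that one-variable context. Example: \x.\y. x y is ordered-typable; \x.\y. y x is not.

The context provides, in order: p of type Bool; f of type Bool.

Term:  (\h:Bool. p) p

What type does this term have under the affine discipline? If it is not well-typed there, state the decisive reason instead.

not well-typed under affine — needs contraction — p ×2
usage: p: 2; f: 0; h (bound): 0
left-to-right use order: p, p
typing: well-typed at Bool
summary: ordered ✗ | linear ✗ | affine ✗ | relevant ✗ | unrestricted ✓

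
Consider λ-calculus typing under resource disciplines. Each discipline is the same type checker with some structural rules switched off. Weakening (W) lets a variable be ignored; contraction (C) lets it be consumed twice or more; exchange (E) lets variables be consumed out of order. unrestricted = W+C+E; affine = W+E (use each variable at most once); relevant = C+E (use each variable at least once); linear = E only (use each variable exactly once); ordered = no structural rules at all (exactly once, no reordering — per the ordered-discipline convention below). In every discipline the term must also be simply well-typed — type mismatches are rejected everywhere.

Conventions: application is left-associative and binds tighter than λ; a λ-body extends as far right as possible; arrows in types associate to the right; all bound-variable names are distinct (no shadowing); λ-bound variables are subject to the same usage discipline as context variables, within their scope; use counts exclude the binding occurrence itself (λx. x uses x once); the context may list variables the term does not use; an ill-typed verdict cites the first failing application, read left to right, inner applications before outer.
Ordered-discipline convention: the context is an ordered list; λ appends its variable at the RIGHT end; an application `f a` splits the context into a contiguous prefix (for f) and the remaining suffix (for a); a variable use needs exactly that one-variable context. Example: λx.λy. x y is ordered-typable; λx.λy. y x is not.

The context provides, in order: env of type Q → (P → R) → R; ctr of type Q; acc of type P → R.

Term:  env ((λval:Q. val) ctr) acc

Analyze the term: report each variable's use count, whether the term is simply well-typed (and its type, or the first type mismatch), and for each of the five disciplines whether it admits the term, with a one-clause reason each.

usage: env ×1; ctr ×1; acc ×1; val (bound) ×1
uses in reading order: env, val, ctr, acc
typing: well-typed — term : R
ordered: ✓ — single-use (env, ctr, acc, val), ordered derivation ok
linear: ✓ — exactly-once usage across env, ctr, acc, val
affine: ✓ — env, ctr, acc, val: no repeats, contraction unneeded
relevant: ✓ — every one of env, ctr, acc, val appears
unrestricted: ✓ — typability at R is all that's needed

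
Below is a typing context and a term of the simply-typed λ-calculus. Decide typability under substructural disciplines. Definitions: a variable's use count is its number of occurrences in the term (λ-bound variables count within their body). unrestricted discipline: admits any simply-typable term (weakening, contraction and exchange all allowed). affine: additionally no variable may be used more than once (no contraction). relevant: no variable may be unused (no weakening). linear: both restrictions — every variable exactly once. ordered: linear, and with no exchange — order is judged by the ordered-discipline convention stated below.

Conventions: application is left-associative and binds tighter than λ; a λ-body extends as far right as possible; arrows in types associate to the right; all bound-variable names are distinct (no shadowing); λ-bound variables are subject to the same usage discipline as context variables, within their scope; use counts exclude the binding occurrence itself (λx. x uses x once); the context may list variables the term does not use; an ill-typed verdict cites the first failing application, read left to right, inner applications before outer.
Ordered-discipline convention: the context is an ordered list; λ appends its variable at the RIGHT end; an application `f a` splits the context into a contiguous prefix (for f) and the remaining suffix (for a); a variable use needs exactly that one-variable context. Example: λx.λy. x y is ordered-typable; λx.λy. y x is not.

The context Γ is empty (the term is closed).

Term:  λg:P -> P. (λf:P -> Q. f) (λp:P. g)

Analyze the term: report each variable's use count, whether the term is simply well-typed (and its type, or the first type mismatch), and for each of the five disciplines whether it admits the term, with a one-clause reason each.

variable uses: g (λ-bound): 1×; f (λ-bound): 1×; p (λ-bound): 0×
uses in reading order: f, g
typing: ill-typed: an argument P -> P -> P mismatches the expected P -> Q
ordered: ✗ — fails simple typing
linear: ✗ — a type mismatch blocks all five
affine: ✗ — the type mismatch rejects it
relevant: ✗ — not simply typable
unrestricted: ✗ — fails simple typing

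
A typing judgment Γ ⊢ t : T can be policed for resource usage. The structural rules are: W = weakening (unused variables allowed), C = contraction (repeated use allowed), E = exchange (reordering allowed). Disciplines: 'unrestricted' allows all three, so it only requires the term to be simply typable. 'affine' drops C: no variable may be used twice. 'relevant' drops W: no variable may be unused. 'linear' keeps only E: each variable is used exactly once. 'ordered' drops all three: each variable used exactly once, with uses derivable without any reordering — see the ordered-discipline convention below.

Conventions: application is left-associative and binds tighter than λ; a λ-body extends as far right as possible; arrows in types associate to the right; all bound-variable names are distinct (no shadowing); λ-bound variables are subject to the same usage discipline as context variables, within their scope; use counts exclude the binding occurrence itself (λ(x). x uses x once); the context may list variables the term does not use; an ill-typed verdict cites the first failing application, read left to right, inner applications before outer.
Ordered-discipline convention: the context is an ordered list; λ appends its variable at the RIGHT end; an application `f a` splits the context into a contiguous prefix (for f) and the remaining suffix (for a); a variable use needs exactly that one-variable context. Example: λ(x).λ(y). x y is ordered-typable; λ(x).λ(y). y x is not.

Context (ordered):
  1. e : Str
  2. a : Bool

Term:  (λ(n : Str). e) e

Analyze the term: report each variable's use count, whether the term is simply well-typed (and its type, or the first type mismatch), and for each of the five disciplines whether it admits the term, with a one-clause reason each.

usage: e: 2, a: 0, n (bound): 0
use order (left to right): e, e
typing: well-typed — term : Str
ordered: ✗ — needs contraction — e ×2; unused: a, n — weakening required
linear: ✗ — needs contraction — e ×2; unused: a, n — weakening required
affine: ✗ — needs contraction — e ×2
relevant: ✗ — unused: a, n — weakening required
unrestricted: ✓ — type-checks (Str) and nothing is barred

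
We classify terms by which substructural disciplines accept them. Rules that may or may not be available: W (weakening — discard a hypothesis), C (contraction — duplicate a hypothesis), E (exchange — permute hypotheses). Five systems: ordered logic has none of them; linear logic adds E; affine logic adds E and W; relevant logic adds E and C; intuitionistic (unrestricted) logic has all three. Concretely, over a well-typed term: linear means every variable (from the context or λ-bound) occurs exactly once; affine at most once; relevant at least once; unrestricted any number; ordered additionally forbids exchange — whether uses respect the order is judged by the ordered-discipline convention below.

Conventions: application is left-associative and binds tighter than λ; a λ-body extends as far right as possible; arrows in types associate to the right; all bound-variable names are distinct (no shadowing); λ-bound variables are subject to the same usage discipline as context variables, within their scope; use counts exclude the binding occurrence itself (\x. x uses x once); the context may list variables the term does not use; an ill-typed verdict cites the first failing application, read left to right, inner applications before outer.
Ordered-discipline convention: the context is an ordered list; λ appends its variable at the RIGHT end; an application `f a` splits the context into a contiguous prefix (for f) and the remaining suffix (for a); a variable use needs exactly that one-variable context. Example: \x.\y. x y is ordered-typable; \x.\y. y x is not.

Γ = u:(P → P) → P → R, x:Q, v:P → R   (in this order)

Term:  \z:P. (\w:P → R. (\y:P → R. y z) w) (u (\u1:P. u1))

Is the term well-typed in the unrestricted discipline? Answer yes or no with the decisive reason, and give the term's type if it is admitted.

yes — typability at P → R is all that's needed; term : P → R
counts: u=1, x=0, v=0, z (λ-bound)=1, w (λ-bound)=1, y (λ-bound)=1, u1 (λ-bound)=1
uses in reading order: y, z, w, u, u1
typing: the term checks, with type P → R
across the five disciplines: ordered ✗ | linear ✗ | affine ✓ | relevant ✗ | unrestricted ✓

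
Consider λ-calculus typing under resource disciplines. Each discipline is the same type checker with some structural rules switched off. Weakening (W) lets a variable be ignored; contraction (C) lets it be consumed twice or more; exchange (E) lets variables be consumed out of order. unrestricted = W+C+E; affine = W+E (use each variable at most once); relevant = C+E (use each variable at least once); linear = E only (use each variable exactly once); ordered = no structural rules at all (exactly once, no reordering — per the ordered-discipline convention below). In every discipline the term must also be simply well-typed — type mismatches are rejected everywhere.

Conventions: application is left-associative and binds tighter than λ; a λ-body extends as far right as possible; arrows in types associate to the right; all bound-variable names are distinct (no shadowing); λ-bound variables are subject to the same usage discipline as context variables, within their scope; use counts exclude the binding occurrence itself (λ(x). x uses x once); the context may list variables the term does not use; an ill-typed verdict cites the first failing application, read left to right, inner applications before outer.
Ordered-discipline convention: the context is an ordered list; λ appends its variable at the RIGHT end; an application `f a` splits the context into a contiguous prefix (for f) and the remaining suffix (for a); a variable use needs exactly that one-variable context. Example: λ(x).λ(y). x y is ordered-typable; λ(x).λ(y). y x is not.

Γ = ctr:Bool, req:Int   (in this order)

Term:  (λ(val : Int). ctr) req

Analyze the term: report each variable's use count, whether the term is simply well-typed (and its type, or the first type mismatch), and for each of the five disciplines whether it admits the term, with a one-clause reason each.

use counts: ctr: 1×; req: 1×; val (bound): 0×
order of uses: ctr, req
typing: well-typed at Bool
ordered: ✗, unused: val — weakening required
linear: ✗, unused: val — weakening required
affine: ✓, none of ctr, req, val used more than once
relevant: ✗, unused: val — weakening required
unrestricted: ✓, type-checks (Bool) and nothing is barred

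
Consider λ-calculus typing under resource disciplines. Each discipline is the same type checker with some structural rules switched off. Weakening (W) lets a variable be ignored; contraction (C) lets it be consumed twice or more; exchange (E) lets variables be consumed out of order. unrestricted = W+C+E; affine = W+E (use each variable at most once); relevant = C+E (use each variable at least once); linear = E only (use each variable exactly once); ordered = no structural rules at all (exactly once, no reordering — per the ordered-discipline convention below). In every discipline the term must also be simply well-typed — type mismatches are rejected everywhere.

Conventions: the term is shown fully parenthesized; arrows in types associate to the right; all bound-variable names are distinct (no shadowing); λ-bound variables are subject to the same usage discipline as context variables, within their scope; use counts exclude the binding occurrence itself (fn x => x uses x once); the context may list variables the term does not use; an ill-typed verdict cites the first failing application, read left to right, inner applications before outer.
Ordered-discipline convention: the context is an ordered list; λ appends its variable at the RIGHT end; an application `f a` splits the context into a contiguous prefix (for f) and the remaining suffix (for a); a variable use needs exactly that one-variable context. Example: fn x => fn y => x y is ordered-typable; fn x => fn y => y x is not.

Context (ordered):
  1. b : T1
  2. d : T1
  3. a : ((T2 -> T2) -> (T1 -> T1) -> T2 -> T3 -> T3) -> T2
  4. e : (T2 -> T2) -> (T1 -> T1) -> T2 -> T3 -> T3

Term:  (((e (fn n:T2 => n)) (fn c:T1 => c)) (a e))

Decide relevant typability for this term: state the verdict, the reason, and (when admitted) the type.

no — unused: b, d — weakening required
usage: b: 0; d: 0; a: 1; e: 2; n [bound]: 1; c [bound]: 1
use order (left to right): e, n, c, a, e
typing: the term checks, with type T3 -> T3
all disciplines: ordered ✗, linear ✗, affine ✗, relevant ✗, unrestricted ✓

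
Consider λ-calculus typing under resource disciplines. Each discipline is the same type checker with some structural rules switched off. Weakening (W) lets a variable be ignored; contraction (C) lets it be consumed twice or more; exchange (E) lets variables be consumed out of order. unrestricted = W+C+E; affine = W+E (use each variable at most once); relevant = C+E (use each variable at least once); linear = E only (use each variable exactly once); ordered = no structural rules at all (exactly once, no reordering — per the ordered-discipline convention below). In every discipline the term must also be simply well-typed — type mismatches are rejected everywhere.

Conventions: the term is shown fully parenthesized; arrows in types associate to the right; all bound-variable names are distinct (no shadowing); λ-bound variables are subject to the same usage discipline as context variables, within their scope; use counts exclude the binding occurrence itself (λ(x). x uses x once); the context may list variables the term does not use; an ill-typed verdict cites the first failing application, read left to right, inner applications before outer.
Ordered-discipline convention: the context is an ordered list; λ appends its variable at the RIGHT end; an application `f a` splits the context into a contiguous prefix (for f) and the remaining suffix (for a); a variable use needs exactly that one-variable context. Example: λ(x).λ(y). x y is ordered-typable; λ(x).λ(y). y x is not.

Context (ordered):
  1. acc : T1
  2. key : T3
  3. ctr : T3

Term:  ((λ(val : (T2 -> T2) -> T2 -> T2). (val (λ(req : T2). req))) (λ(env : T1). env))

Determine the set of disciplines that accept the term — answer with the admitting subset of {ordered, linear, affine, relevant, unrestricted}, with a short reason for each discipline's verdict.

admitted in: none
use counts: acc: 0×, key: 0×, ctr: 0×, val [bound]: 1×, req [bound]: 1×, env [bound]: 1×
use order (left to right): val, req, env
typing: ill-typed: an argument T1 -> T1 mismatches the expected (T2 -> T2) -> T2 -> T2
ordered: ✗, fails simple typing
linear: ✗, a type mismatch blocks all five
affine: ✗, the type mismatch rejects it
relevant: ✗, not simply typable
unrestricted: ✗, fails simple typing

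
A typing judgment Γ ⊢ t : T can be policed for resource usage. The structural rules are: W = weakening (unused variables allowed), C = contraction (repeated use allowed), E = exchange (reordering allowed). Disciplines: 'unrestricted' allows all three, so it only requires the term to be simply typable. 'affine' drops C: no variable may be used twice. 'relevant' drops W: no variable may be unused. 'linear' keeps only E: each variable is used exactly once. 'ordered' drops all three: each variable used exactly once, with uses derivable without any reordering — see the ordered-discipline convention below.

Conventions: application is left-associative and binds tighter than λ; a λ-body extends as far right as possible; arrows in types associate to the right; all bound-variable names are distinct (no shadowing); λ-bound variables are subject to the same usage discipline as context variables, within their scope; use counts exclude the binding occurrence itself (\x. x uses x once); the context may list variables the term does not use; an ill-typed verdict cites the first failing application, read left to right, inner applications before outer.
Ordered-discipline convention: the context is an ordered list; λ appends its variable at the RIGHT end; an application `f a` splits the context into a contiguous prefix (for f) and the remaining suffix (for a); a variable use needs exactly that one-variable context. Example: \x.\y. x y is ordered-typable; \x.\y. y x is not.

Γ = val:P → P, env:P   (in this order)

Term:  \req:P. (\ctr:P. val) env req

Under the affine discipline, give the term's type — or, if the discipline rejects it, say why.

term : P → P
usage: val: 1×; env: 1×; req (bound): 1×; ctr (bound): 0×
order of uses: val, env, req
typing: the term checks, with type P → P
summary: ordered ✗ · linear ✗ · affine ✓ · relevant ✗ · unrestricted ✓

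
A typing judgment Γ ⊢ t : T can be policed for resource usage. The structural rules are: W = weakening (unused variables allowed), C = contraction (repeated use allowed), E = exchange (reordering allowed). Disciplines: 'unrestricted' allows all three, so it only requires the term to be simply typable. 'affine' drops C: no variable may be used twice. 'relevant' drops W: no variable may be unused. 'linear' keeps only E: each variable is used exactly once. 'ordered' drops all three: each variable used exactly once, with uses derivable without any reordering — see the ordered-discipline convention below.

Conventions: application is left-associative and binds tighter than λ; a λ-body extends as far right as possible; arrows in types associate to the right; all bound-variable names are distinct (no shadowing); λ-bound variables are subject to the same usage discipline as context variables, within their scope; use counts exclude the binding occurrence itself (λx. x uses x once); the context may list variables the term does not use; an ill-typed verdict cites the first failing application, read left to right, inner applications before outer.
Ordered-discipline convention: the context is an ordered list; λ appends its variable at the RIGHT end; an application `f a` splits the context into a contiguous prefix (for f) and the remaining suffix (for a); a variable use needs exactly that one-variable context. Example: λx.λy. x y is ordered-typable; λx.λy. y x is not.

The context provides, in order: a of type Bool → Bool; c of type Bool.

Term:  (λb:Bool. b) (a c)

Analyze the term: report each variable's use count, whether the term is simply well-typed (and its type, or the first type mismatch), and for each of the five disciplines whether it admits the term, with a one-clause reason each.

usage: a: 1; c: 1; b [bound]: 1
use order (left to right): b, a, c
typing: well-typed — term : Bool
ordered: ✓, one use each (a, c, b); ordered split holds
linear: ✓, a, c, b: one use apiece
affine: ✓, no duplicate uses among a, c, b
relevant: ✓, none of a, c, b goes unused
unrestricted: ✓, type-checks (Bool) and nothing is barred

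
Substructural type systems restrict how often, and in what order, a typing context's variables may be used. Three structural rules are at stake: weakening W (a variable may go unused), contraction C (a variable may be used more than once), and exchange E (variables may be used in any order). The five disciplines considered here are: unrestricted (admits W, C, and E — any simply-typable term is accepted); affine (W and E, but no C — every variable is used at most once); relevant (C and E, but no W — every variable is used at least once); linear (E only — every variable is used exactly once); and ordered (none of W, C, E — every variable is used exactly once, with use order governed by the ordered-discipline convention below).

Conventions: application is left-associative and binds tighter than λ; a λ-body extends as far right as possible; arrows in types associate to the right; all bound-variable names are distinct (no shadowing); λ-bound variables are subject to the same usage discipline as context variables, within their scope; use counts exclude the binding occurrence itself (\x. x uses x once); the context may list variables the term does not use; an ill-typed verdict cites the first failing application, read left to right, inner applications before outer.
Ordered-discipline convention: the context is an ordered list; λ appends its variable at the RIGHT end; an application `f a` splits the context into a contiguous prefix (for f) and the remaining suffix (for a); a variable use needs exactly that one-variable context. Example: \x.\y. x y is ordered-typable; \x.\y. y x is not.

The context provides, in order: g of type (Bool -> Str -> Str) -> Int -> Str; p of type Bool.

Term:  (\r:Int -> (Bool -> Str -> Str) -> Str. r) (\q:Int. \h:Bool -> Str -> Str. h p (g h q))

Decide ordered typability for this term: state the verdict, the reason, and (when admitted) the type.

no — h ×2 used more than once (contraction)
use counts: g=1; p=1; r [bound]=1; q [bound]=1; h [bound]=2
uses in reading order: r, h, p, g, h, q
typing: well-typed — term : Int -> (Bool -> Str -> Str) -> Str
across the five disciplines: ordered ✗ | linear ✗ | affine ✗ | relevant ✓ | unrestricted ✓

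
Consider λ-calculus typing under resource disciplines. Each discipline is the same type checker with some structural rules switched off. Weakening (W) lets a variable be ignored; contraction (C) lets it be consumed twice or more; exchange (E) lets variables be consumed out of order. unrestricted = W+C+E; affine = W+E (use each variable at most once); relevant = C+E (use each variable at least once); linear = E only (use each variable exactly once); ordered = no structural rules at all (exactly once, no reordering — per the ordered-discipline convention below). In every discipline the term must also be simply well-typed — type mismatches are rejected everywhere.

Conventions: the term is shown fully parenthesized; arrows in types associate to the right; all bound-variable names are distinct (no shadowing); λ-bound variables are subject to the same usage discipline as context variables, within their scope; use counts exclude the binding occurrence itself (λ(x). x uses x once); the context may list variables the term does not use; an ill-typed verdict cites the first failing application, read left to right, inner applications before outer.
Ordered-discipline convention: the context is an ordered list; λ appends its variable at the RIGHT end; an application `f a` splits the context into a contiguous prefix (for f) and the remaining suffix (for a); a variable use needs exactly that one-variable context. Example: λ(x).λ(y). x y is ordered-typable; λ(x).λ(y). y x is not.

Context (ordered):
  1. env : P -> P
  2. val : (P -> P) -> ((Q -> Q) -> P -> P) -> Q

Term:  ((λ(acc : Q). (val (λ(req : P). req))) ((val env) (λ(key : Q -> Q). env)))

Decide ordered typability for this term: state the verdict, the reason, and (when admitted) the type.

no — needs contraction — env ×2, val ×2; unused: acc, key — weakening required
variable uses: env: 2, val: 2, acc (bound): 0, req (bound): 1, key (bound): 0
use order (left to right): val, req, val, env, env
typing: well-typed at ((Q -> Q) -> P -> P) -> Q
per-discipline verdicts: ordered ✗, linear ✗, affine ✗, relevant ✗, unrestricted ✓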